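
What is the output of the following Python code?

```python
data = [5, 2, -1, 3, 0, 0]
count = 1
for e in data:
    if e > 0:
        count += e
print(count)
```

11

e=5: >0, count = 1+5 = 6
e=2: >0, count = 6+2 = 8
e=-1: not >0
e=3: >0, count = 8+3 = 11
e=0: not >0
e=0: not >0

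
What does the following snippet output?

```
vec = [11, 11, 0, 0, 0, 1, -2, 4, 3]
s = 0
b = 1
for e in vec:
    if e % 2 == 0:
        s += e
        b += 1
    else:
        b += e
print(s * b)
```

e=11: not even; b=12
e=11: not even; b=23
e=0: even, s = 0+0 = 0; b=24
e=0: even, s = 0+0 = 0; b=25
e=0: even, s = 0+0 = 0; b=26
e=1: not even; b=27
e=-2: even, s = 0+(-2) = -2; b=28
e=4: even, s = (-2)+4 = 2; b=29
e=3: not even; b=32
s*b = 2*32 = 64

64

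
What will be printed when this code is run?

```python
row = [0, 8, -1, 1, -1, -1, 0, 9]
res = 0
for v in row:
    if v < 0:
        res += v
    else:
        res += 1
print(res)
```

v=0: not <0, res = 0+1 = 1
v=8: not <0, res = 1+1 = 2
v=-1: <0, res = 2+(-1) = 1
v=1: not <0, res = 1+1 = 2
v=-1: <0, res = 2+(-1) = 1
v=-1: <0, res = 1+(-1) = 0
v=0: not <0, res = 0+1 = 1
v=9: not <0, res = 1+1 = 2

2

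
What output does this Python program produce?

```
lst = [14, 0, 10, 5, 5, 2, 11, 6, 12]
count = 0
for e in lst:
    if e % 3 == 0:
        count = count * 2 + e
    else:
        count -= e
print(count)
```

-220

e=14: not %3==0, count = 0-14 = -14
e=0: %3==0, count = (-14)*2+0 = -28
e=10: not %3==0, count = (-28)-10 = -38
e=5: not %3==0, count = (-38)-5 = -43
e=5: not %3==0, count = (-43)-5 = -48
e=2: not %3==0, count = (-48)-2 = -50
e=11: not %3==0, count = (-50)-11 = -61
e=6: %3==0, count = (-61)*2+6 = -116
e=12: %3==0, count = (-116)*2+12 = -220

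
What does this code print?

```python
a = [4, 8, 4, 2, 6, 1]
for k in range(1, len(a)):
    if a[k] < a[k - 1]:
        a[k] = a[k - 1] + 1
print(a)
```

k=1: 8>=4, unchanged → [4, 8, 4, 2, 6, 1]
k=2: 4<8, a[2] = 8+1 = 9 → [4, 8, 9, 2, 6, 1]
k=3: 2<9, a[3] = 9+1 = 10 → [4, 8, 9, 10, 6, 1]
k=4: 6<10, a[4] = 10+1 = 11 → [4, 8, 9, 10, 11, 1]
k=5: 1<11, a[5] = 11+1 = 12 → [4, 8, 9, 10, 11, 12]

[4, 8, 9, 10, 11, 12]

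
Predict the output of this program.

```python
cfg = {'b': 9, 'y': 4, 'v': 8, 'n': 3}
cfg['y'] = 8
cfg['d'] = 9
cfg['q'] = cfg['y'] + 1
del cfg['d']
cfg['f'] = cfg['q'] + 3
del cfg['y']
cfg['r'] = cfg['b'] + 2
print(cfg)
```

{'b': 9, 'v': 8, 'n': 3, 'q': 9, 'f': 12, 'r': 11}

cfg['y'] = 8 → {'b': 9, 'y': 8, 'v': 8, 'n': 3}
cfg['d'] = 9 → {'b': 9, 'y': 8, 'v': 8, 'n': 3, 'd': 9}
cfg['q'] = cfg['y']+1 = 9 → {'b': 9, 'y': 8, 'v': 8, 'n': 3, 'd': 9, 'q': 9}
del 'd' → {'b': 9, 'y': 8, 'v': 8, 'n': 3, 'q': 9}
cfg['f'] = cfg['q']+3 = 12 → {'b': 9, 'y': 8, 'v': 8, 'n': 3, 'q': 9, 'f': 12}
del 'y' → {'b': 9, 'v': 8, 'n': 3, 'q': 9, 'f': 12}
cfg['r'] = cfg['b']+2 = 11 → {'b': 9, 'v': 8, 'n': 3, 'q': 9, 'f': 12, 'r': 11}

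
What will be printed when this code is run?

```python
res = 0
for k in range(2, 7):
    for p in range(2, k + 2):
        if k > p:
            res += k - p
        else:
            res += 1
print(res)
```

k=2,p=2: not 2>2, res = 0+1 = 1
k=2,p=3: not 2>3, res = 1+1 = 2
k=3,p=2: 3>2, res = 2+1 = 3
k=3,p=3: not 3>3, res = 3+1 = 4
k=3,p=4: not 3>4, res = 4+1 = 5
k=4,p=2: 4>2, res = 5+2 = 7
k=4,p=3: 4>3, res = 7+1 = 8
k=4,p=4: not 4>4, res = 8+1 = 9
k=4,p=5: not 4>5, res = 9+1 = 10
k=5,p=2: 5>2, res = 10+3 = 13
k=5,p=3: 5>3, res = 13+2 = 15
k=5,p=4: 5>4, res = 15+1 = 16
k=5,p=5: not 5>5, res = 16+1 = 17
k=5,p=6: not 5>6, res = 17+1 = 18
k=6,p=2: 6>2, res = 18+4 = 22
k=6,p=3: 6>3, res = 22+3 = 25
k=6,p=4: 6>4, res = 25+2 = 27
k=6,p=5: 6>5, res = 27+1 = 28
k=6,p=6: not 6>6, res = 28+1 = 29
k=6,p=7: not 6>7, res = 29+1 = 30

30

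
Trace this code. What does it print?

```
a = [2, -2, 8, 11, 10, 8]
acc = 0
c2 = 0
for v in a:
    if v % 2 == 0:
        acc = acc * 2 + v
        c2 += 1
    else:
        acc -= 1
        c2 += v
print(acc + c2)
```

88

v=2: even, acc = 0*2+2 = 2; c2=1
v=-2: even, acc = 2*2+(-2) = 2; c2=2
v=8: even, acc = 2*2+8 = 12; c2=3
v=11: not even, acc = 12-1 = 11; c2=14
v=10: even, acc = 11*2+10 = 32; c2=15
v=8: even, acc = 32*2+8 = 72; c2=16
acc+c2 = 72+16 = 88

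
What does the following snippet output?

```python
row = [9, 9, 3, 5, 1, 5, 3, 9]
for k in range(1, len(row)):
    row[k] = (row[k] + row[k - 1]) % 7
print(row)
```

[9, 4, 0, 5, 6, 4, 0, 2]

k=1: row[1] = (9+9)%7 = 4 → [9, 4, 3, 5, 1, 5, 3, 9]
k=2: row[2] = (3+4)%7 = 0 → [9, 4, 0, 5, 1, 5, 3, 9]
k=3: row[3] = (5+0)%7 = 5 → [9, 4, 0, 5, 1, 5, 3, 9]
k=4: row[4] = (1+5)%7 = 6 → [9, 4, 0, 5, 6, 5, 3, 9]
k=5: row[5] = (5+6)%7 = 4 → [9, 4, 0, 5, 6, 4, 3, 9]
k=6: row[6] = (3+4)%7 = 0 → [9, 4, 0, 5, 6, 4, 0, 9]
k=7: row[7] = (9+0)%7 = 2 → [9, 4, 0, 5, 6, 4, 0, 2]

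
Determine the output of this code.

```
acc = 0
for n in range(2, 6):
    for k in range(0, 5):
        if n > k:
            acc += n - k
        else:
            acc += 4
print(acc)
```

n=2,k=0: 2>0, acc = 0+2 = 2
n=2,k=1: 2>1, acc = 2+1 = 3
n=2,k=2: not 2>2, acc = 3+4 = 7
n=2,k=3: not 2>3, acc = 7+4 = 11
n=2,k=4: not 2>4, acc = 11+4 = 15
n=3,k=0: 3>0, acc = 15+3 = 18
n=3,k=1: 3>1, acc = 18+2 = 20
n=3,k=2: 3>2, acc = 20+1 = 21
n=3,k=3: not 3>3, acc = 21+4 = 25
n=3,k=4: not 3>4, acc = 25+4 = 29
n=4,k=0: 4>0, acc = 29+4 = 33
n=4,k=1: 4>1, acc = 33+3 = 36
n=4,k=2: 4>2, acc = 36+2 = 38
n=4,k=3: 4>3, acc = 38+1 = 39
n=4,k=4: not 4>4, acc = 39+4 = 43
n=5,k=0: 5>0, acc = 43+5 = 48
n=5,k=1: 5>1, acc = 48+4 = 52
n=5,k=2: 5>2, acc = 52+3 = 55
n=5,k=3: 5>3, acc = 55+2 = 57
n=5,k=4: 5>4, acc = 57+1 = 58

58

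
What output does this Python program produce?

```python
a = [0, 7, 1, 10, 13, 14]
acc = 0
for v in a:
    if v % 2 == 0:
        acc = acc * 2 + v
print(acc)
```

34

v=0: even, acc = 0*2+0 = 0
v=7: not even
v=1: not even
v=10: even, acc = 0*2+10 = 10
v=13: not even
v=14: even, acc = 10*2+14 = 34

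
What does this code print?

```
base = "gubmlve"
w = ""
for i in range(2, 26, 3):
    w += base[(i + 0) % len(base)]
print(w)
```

bvulgmeb

i=2: add base[2]='b' → 'b'
i=5: add base[5]='v' → 'bv'
i=8: add base[1]='u' → 'bvu'
i=11: add base[4]='l' → 'bvul'
i=14: add base[0]='g' → 'bvulg'
i=17: add base[3]='m' → 'bvulgm'
i=20: add base[6]='e' → 'bvulgme'
i=23: add base[2]='b' → 'bvulgmeb'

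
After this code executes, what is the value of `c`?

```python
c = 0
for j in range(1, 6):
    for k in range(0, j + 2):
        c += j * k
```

210

j=1,k=0: c = 0+0 = 0
j=1,k=1: c = 0+1 = 1
j=1,k=2: c = 1+2 = 3
j=2,k=0: c = 3+0 = 3
j=2,k=1: c = 3+2 = 5
j=2,k=2: c = 5+4 = 9
j=2,k=3: c = 9+6 = 15
j=3,k=0: c = 15+0 = 15
j=3,k=1: c = 15+3 = 18
j=3,k=2: c = 18+6 = 24
j=3,k=3: c = 24+9 = 33
j=3,k=4: c = 33+12 = 45
j=4,k=0: c = 45+0 = 45
j=4,k=1: c = 45+4 = 49
j=4,k=2: c = 49+8 = 57
j=4,k=3: c = 57+12 = 69
j=4,k=4: c = 69+16 = 85
j=4,k=5: c = 85+20 = 105
j=5,k=0: c = 105+0 = 105
j=5,k=1: c = 105+5 = 110
j=5,k=2: c = 110+10 = 120
j=5,k=3: c = 120+15 = 135
j=5,k=4: c = 135+20 = 155
j=5,k=5: c = 155+25 = 180
j=5,k=6: c = 180+30 = 210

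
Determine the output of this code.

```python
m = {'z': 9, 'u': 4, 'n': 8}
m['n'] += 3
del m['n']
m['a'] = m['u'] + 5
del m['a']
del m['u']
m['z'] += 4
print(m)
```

m['n'] = 8+3 = 11 → {'z': 9, 'u': 4, 'n': 11}
del 'n' → {'z': 9, 'u': 4}
m['a'] = m['u']+5 = 9 → {'z': 9, 'u': 4, 'a': 9}
del 'a' → {'z': 9, 'u': 4}
del 'u' → {'z': 9}
m['z'] = 9+4 = 13 → {'z': 13}

{'z': 13}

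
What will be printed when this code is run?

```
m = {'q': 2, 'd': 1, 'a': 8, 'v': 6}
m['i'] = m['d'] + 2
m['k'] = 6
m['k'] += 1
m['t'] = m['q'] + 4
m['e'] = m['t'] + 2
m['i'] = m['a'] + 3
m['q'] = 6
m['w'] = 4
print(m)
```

{'q': 6, 'd': 1, 'a': 8, 'v': 6, 'i': 11, 'k': 7, 't': 6, 'e': 8, 'w': 4}

m['i'] = m['d']+2 = 3 → {'q': 2, 'd': 1, 'a': 8, 'v': 6, 'i': 3}
m['k'] = 6 → {'q': 2, 'd': 1, 'a': 8, 'v': 6, 'i': 3, 'k': 6}
m['k'] = 6+1 = 7 → {'q': 2, 'd': 1, 'a': 8, 'v': 6, 'i': 3, 'k': 7}
m['t'] = m['q']+4 = 6 → {'q': 2, 'd': 1, 'a': 8, 'v': 6, 'i': 3, 'k': 7, 't': 6}
m['e'] = m['t']+2 = 8 → {'q': 2, 'd': 1, 'a': 8, 'v': 6, 'i': 3, 'k': 7, 't': 6, 'e': 8}
m['i'] = m['a']+3 = 11 → {'q': 2, 'd': 1, 'a': 8, 'v': 6, 'i': 11, 'k': 7, 't': 6, 'e': 8}
m['q'] = 6 → {'q': 6, 'd': 1, 'a': 8, 'v': 6, 'i': 11, 'k': 7, 't': 6, 'e': 8}
m['w'] = 4 → {'q': 6, 'd': 1, 'a': 8, 'v': 6, 'i': 11, 'k': 7, 't': 6, 'e': 8, 'w': 4}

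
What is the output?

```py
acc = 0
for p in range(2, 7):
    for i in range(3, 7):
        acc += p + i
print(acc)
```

170

p=2,i=3: acc = 0+5 = 5
p=2,i=4: acc = 5+6 = 11
p=2,i=5: acc = 11+7 = 18
p=2,i=6: acc = 18+8 = 26
p=3,i=3: acc = 26+6 = 32
p=3,i=4: acc = 32+7 = 39
p=3,i=5: acc = 39+8 = 47
p=3,i=6: acc = 47+9 = 56
p=4,i=3: acc = 56+7 = 63
p=4,i=4: acc = 63+8 = 71
p=4,i=5: acc = 71+9 = 80
p=4,i=6: acc = 80+10 = 90
p=5,i=3: acc = 90+8 = 98
p=5,i=4: acc = 98+9 = 107
p=5,i=5: acc = 107+10 = 117
p=5,i=6: acc = 117+11 = 128
p=6,i=3: acc = 128+9 = 137
p=6,i=4: acc = 137+10 = 147
p=6,i=5: acc = 147+11 = 158
p=6,i=6: acc = 158+12 = 170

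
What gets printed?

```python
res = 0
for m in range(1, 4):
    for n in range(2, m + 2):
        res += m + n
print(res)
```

30

m=1,n=2: res = 0+3 = 3
m=2,n=2: res = 3+4 = 7
m=2,n=3: res = 7+5 = 12
m=3,n=2: res = 12+5 = 17
m=3,n=3: res = 17+6 = 23
m=3,n=4: res = 23+7 = 30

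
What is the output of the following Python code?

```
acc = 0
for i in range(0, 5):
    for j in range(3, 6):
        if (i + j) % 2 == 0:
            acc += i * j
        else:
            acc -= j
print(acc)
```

24

i=0,j=3: odd sum, acc = 0-3 = -3
i=0,j=4: even sum, acc = (-3)+0 = -3
i=0,j=5: odd sum, acc = (-3)-5 = -8
i=1,j=3: even sum, acc = (-8)+3 = -5
i=1,j=4: odd sum, acc = (-5)-4 = -9
i=1,j=5: even sum, acc = (-9)+5 = -4
i=2,j=3: odd sum, acc = (-4)-3 = -7
i=2,j=4: even sum, acc = (-7)+8 = 1
i=2,j=5: odd sum, acc = 1-5 = -4
i=3,j=3: even sum, acc = (-4)+9 = 5
i=3,j=4: odd sum, acc = 5-4 = 1
i=3,j=5: even sum, acc = 1+15 = 16
i=4,j=3: odd sum, acc = 16-3 = 13
i=4,j=4: even sum, acc = 13+16 = 29
i=4,j=5: odd sum, acc = 29-5 = 24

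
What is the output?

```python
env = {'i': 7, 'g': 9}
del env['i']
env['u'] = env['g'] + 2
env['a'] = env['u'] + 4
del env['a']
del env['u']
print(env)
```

del 'i' → {'g': 9}
env['u'] = env['g']+2 = 11 → {'g': 9, 'u': 11}
env['a'] = env['u']+4 = 15 → {'g': 9, 'u': 11, 'a': 15}
del 'a' → {'g': 9, 'u': 11}
del 'u' → {'g': 9}

{'g': 9}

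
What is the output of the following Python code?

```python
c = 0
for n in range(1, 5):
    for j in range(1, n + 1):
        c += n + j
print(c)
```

50

n=1,j=1: c = 0+2 = 2
n=2,j=1: c = 2+3 = 5
n=2,j=2: c = 5+4 = 9
n=3,j=1: c = 9+4 = 13
n=3,j=2: c = 13+5 = 18
n=3,j=3: c = 18+6 = 24
n=4,j=1: c = 24+5 = 29
n=4,j=2: c = 29+6 = 35
n=4,j=3: c = 35+7 = 42
n=4,j=4: c = 42+8 = 50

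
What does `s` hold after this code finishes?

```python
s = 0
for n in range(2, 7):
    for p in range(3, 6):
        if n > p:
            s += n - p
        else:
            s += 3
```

37

n=2,p=3: not 2>3, s = 0+3 = 3
n=2,p=4: not 2>4, s = 3+3 = 6
n=2,p=5: not 2>5, s = 6+3 = 9
n=3,p=3: not 3>3, s = 9+3 = 12
n=3,p=4: not 3>4, s = 12+3 = 15
n=3,p=5: not 3>5, s = 15+3 = 18
n=4,p=3: 4>3, s = 18+1 = 19
n=4,p=4: not 4>4, s = 19+3 = 22
n=4,p=5: not 4>5, s = 22+3 = 25
n=5,p=3: 5>3, s = 25+2 = 27
n=5,p=4: 5>4, s = 27+1 = 28
n=5,p=5: not 5>5, s = 28+3 = 31
n=6,p=3: 6>3, s = 31+3 = 34
n=6,p=4: 6>4, s = 34+2 = 36
n=6,p=5: 6>5, s = 36+1 = 37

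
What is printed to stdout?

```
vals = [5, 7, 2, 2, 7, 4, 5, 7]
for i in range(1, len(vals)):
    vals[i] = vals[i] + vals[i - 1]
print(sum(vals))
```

168

i=1: vals[1] = 7+5 = 12 → [5, 12, 2, 2, 7, 4, 5, 7]
i=2: vals[2] = 2+12 = 14 → [5, 12, 14, 2, 7, 4, 5, 7]
i=3: vals[3] = 2+14 = 16 → [5, 12, 14, 16, 7, 4, 5, 7]
i=4: vals[4] = 7+16 = 23 → [5, 12, 14, 16, 23, 4, 5, 7]
i=5: vals[5] = 4+23 = 27 → [5, 12, 14, 16, 23, 27, 5, 7]
i=6: vals[6] = 5+27 = 32 → [5, 12, 14, 16, 23, 27, 32, 7]
i=7: vals[7] = 7+32 = 39 → [5, 12, 14, 16, 23, 27, 32, 39]
sum = 168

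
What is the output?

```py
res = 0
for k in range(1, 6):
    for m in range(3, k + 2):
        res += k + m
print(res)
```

k=2,m=3: res = 0+5 = 5
k=3,m=3: res = 5+6 = 11
k=3,m=4: res = 11+7 = 18
k=4,m=3: res = 18+7 = 25
k=4,m=4: res = 25+8 = 33
k=4,m=5: res = 33+9 = 42
k=5,m=3: res = 42+8 = 50
k=5,m=4: res = 50+9 = 59
k=5,m=5: res = 59+10 = 69
k=5,m=6: res = 69+11 = 80

80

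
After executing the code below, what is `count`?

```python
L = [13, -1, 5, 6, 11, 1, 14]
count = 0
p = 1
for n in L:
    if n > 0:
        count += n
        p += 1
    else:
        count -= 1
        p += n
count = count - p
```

43

n=13: >0, count = 0+13 = 13; p=2
n=-1: not >0, count = 13-1 = 12; p=1
n=5: >0, count = 12+5 = 17; p=2
n=6: >0, count = 17+6 = 23; p=3
n=11: >0, count = 23+11 = 34; p=4
n=1: >0, count = 34+1 = 35; p=5
n=14: >0, count = 35+14 = 49; p=6
count-p = 49-6 = 43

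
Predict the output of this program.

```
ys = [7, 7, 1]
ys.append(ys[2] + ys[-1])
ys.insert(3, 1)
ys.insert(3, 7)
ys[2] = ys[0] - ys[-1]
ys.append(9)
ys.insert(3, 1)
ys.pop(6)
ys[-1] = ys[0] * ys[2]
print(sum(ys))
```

append ys[2]+ys[-1] = 1+1 = 2 → [7, 7, 1, 2]
insert 1 at 3 → [7, 7, 1, 1, 2]
insert 7 at 3 → [7, 7, 1, 7, 1, 2]
ys[2] = ys[0]-ys[-1] = 7-2 = 5 → [7, 7, 5, 7, 1, 2]
append 9 → [7, 7, 5, 7, 1, 2, 9]
insert 1 at 3 → [7, 7, 5, 1, 7, 1, 2, 9]
pop(6) removes 2 → [7, 7, 5, 1, 7, 1, 9]
ys[-1] = ys[0]*ys[2] = 7*5 = 35 → [7, 7, 5, 1, 7, 1, 35]
sum = 63

63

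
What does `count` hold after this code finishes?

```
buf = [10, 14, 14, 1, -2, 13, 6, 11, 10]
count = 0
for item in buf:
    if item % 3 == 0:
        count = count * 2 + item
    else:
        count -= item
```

-115

item=10: not %3==0, count = 0-10 = -10
item=14: not %3==0, count = (-10)-14 = -24
item=14: not %3==0, count = (-24)-14 = -38
item=1: not %3==0, count = (-38)-1 = -39
item=-2: not %3==0, count = (-39)-(-2) = -37
item=13: not %3==0, count = (-37)-13 = -50
item=6: %3==0, count = (-50)*2+6 = -94
item=11: not %3==0, count = (-94)-11 = -105
item=10: not %3==0, count = (-105)-10 = -115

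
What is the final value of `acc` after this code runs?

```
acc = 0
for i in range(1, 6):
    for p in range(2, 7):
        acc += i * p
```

300

i=1,p=2: acc = 0+2 = 2
i=1,p=3: acc = 2+3 = 5
i=1,p=4: acc = 5+4 = 9
i=1,p=5: acc = 9+5 = 14
i=1,p=6: acc = 14+6 = 20
i=2,p=2: acc = 20+4 = 24
i=2,p=3: acc = 24+6 = 30
i=2,p=4: acc = 30+8 = 38
i=2,p=5: acc = 38+10 = 48
i=2,p=6: acc = 48+12 = 60
i=3,p=2: acc = 60+6 = 66
i=3,p=3: acc = 66+9 = 75
i=3,p=4: acc = 75+12 = 87
i=3,p=5: acc = 87+15 = 102
i=3,p=6: acc = 102+18 = 120
i=4,p=2: acc = 120+8 = 128
i=4,p=3: acc = 128+12 = 140
i=4,p=4: acc = 140+16 = 156
i=4,p=5: acc = 156+20 = 176
i=4,p=6: acc = 176+24 = 200
i=5,p=2: acc = 200+10 = 210
i=5,p=3: acc = 210+15 = 225
i=5,p=4: acc = 225+20 = 245
i=5,p=5: acc = 245+25 = 270
i=5,p=6: acc = 270+30 = 300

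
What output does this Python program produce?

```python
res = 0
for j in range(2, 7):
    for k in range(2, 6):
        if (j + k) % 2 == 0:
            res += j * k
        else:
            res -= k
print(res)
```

100

j=2,k=2: even sum, res = 0+4 = 4
j=2,k=3: odd sum, res = 4-3 = 1
j=2,k=4: even sum, res = 1+8 = 9
j=2,k=5: odd sum, res = 9-5 = 4
j=3,k=2: odd sum, res = 4-2 = 2
j=3,k=3: even sum, res = 2+9 = 11
j=3,k=4: odd sum, res = 11-4 = 7
j=3,k=5: even sum, res = 7+15 = 22
j=4,k=2: even sum, res = 22+8 = 30
j=4,k=3: odd sum, res = 30-3 = 27
j=4,k=4: even sum, res = 27+16 = 43
j=4,k=5: odd sum, res = 43-5 = 38
j=5,k=2: odd sum, res = 38-2 = 36
j=5,k=3: even sum, res = 36+15 = 51
j=5,k=4: odd sum, res = 51-4 = 47
j=5,k=5: even sum, res = 47+25 = 72
j=6,k=2: even sum, res = 72+12 = 84
j=6,k=3: odd sum, res = 84-3 = 81
j=6,k=4: even sum, res = 81+24 = 105
j=6,k=5: odd sum, res = 105-5 = 100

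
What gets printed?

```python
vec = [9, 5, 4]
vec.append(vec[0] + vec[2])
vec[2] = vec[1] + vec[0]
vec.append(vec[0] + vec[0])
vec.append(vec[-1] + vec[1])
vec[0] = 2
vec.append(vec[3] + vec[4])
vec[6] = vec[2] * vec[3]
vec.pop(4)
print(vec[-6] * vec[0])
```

4

append vec[0]+vec[2] = 9+4 = 13 → [9, 5, 4, 13]
vec[2] = vec[1]+vec[0] = 5+9 = 14 → [9, 5, 14, 13]
append vec[0]+vec[0] = 9+9 = 18 → [9, 5, 14, 13, 18]
append vec[-1]+vec[1] = 18+5 = 23 → [9, 5, 14, 13, 18, 23]
vec[0] = 2 → [2, 5, 14, 13, 18, 23]
append vec[3]+vec[4] = 13+18 = 31 → [2, 5, 14, 13, 18, 23, 31]
vec[6] = vec[2]*vec[3] = 14*13 = 182 → [2, 5, 14, 13, 18, 23, 182]
pop(4) removes 18 → [2, 5, 14, 13, 23, 182]
vec[-6]*vec[0] = 2*2 = 4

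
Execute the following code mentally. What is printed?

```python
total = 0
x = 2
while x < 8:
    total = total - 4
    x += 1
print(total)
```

x=2: total = 0-4 = -4
x=3: total = (-4)-4 = -8
x=4: total = (-8)-4 = -12
x=5: total = (-12)-4 = -16
x=6: total = (-16)-4 = -20
x=7: total = (-20)-4 = -24

-24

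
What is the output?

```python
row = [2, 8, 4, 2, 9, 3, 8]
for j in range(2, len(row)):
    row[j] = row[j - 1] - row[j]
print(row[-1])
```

-18

j=2: row[2] = 8-4 = 4 → [2, 8, 4, 2, 9, 3, 8]
j=3: row[3] = 4-2 = 2 → [2, 8, 4, 2, 9, 3, 8]
j=4: row[4] = 2-9 = -7 → [2, 8, 4, 2, -7, 3, 8]
j=5: row[5] = (-7)-3 = -10 → [2, 8, 4, 2, -7, -10, 8]
j=6: row[6] = (-10)-8 = -18 → [2, 8, 4, 2, -7, -10, -18]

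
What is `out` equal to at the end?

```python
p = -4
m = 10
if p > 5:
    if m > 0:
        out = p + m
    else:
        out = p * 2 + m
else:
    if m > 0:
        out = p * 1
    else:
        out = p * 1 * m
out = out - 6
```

p=-4, m=10
p > 5 is False; m > 0 is True
→ out = p * 1 = -4
out = (-4)-6 = -10

-10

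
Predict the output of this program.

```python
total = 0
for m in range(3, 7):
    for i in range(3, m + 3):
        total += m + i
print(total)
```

174

m=3,i=3: total = 0+6 = 6
m=3,i=4: total = 6+7 = 13
m=3,i=5: total = 13+8 = 21
m=4,i=3: total = 21+7 = 28
m=4,i=4: total = 28+8 = 36
m=4,i=5: total = 36+9 = 45
m=4,i=6: total = 45+10 = 55
m=5,i=3: total = 55+8 = 63
m=5,i=4: total = 63+9 = 72
m=5,i=5: total = 72+10 = 82
m=5,i=6: total = 82+11 = 93
m=5,i=7: total = 93+12 = 105
m=6,i=3: total = 105+9 = 114
m=6,i=4: total = 114+10 = 124
m=6,i=5: total = 124+11 = 135
m=6,i=6: total = 135+12 = 147
m=6,i=7: total = 147+13 = 160
m=6,i=8: total = 160+14 = 174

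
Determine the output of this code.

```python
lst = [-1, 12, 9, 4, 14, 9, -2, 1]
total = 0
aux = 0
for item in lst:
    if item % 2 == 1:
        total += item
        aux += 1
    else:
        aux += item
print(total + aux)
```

50

item=-1: odd, total = 0+(-1) = -1; aux=1
item=12: not odd; aux=13
item=9: odd, total = (-1)+9 = 8; aux=14
item=4: not odd; aux=18
item=14: not odd; aux=32
item=9: odd, total = 8+9 = 17; aux=33
item=-2: not odd; aux=31
item=1: odd, total = 17+1 = 18; aux=32
total+aux = 18+32 = 50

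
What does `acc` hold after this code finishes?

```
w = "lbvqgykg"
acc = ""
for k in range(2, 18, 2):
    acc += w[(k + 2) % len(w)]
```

k=2: add w[4]='g' → 'g'
k=4: add w[6]='k' → 'gk'
k=6: add w[0]='l' → 'gkl'
k=8: add w[2]='v' → 'gklv'
k=10: add w[4]='g' → 'gklvg'
k=12: add w[6]='k' → 'gklvgk'
k=14: add w[0]='l' → 'gklvgkl'
k=16: add w[2]='v' → 'gklvgklv'

'gklvgklv'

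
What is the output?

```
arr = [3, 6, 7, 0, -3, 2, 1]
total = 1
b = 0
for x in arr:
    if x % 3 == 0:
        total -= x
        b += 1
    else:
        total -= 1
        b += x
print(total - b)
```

-22

x=3: %3==0, total = 1-3 = -2; b=1
x=6: %3==0, total = (-2)-6 = -8; b=2
x=7: not %3==0, total = (-8)-1 = -9; b=9
x=0: %3==0, total = (-9)-0 = -9; b=10
x=-3: %3==0, total = (-9)-(-3) = -6; b=11
x=2: not %3==0, total = (-6)-1 = -7; b=13
x=1: not %3==0, total = (-7)-1 = -8; b=14
total-b = (-8)-14 = -22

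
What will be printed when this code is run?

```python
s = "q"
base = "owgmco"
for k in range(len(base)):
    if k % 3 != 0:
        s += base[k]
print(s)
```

qwgco

k=0: skip
k=1: add 'w' → 'qw'
k=2: add 'g' → 'qwg'
k=3: skip
k=4: add 'c' → 'qwgc'
k=5: add 'o' → 'qwgco'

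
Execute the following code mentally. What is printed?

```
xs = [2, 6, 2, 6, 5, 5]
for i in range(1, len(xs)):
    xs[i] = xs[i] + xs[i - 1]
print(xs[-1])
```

i=1: xs[1] = 6+2 = 8 → [2, 8, 2, 6, 5, 5]
i=2: xs[2] = 2+8 = 10 → [2, 8, 10, 6, 5, 5]
i=3: xs[3] = 6+10 = 16 → [2, 8, 10, 16, 5, 5]
i=4: xs[4] = 5+16 = 21 → [2, 8, 10, 16, 21, 5]
i=5: xs[5] = 5+21 = 26 → [2, 8, 10, 16, 21, 26]

26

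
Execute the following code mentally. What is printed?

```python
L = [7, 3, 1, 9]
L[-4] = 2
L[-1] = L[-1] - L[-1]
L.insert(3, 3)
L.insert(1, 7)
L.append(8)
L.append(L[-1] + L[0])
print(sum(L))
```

L[-4] = 2 → [2, 3, 1, 9]
L[-1] = L[-1]-L[-1] = 9-9 = 0 → [2, 3, 1, 0]
insert 3 at 3 → [2, 3, 1, 3, 0]
insert 7 at 1 → [2, 7, 3, 1, 3, 0]
append 8 → [2, 7, 3, 1, 3, 0, 8]
append L[-1]+L[0] = 8+2 = 10 → [2, 7, 3, 1, 3, 0, 8, 10]
sum = 34

34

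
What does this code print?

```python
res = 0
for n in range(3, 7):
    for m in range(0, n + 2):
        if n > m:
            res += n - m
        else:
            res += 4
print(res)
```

n=3,m=0: 3>0, res = 0+3 = 3
n=3,m=1: 3>1, res = 3+2 = 5
n=3,m=2: 3>2, res = 5+1 = 6
n=3,m=3: not 3>3, res = 6+4 = 10
n=3,m=4: not 3>4, res = 10+4 = 14
n=4,m=0: 4>0, res = 14+4 = 18
n=4,m=1: 4>1, res = 18+3 = 21
n=4,m=2: 4>2, res = 21+2 = 23
n=4,m=3: 4>3, res = 23+1 = 24
n=4,m=4: not 4>4, res = 24+4 = 28
n=4,m=5: not 4>5, res = 28+4 = 32
n=5,m=0: 5>0, res = 32+5 = 37
n=5,m=1: 5>1, res = 37+4 = 41
n=5,m=2: 5>2, res = 41+3 = 44
n=5,m=3: 5>3, res = 44+2 = 46
n=5,m=4: 5>4, res = 46+1 = 47
n=5,m=5: not 5>5, res = 47+4 = 51
n=5,m=6: not 5>6, res = 51+4 = 55
n=6,m=0: 6>0, res = 55+6 = 61
n=6,m=1: 6>1, res = 61+5 = 66
n=6,m=2: 6>2, res = 66+4 = 70
n=6,m=3: 6>3, res = 70+3 = 73
n=6,m=4: 6>4, res = 73+2 = 75
n=6,m=5: 6>5, res = 75+1 = 76
n=6,m=6: not 6>6, res = 76+4 = 80
n=6,m=7: not 6>7, res = 80+4 = 84

84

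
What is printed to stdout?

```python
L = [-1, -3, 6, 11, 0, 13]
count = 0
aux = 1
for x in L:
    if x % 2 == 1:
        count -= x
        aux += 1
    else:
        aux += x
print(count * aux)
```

-220

x=-1: odd, count = 0-(-1) = 1; aux=2
x=-3: odd, count = 1-(-3) = 4; aux=3
x=6: not odd; aux=9
x=11: odd, count = 4-11 = -7; aux=10
x=0: not odd; aux=10
x=13: odd, count = (-7)-13 = -20; aux=11
count*aux = (-20)*11 = -220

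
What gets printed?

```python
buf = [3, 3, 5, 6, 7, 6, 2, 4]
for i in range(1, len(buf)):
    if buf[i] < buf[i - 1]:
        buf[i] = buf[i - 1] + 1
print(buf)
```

i=1: 3>=3, unchanged → [3, 3, 5, 6, 7, 6, 2, 4]
i=2: 5>=3, unchanged → [3, 3, 5, 6, 7, 6, 2, 4]
i=3: 6>=5, unchanged → [3, 3, 5, 6, 7, 6, 2, 4]
i=4: 7>=6, unchanged → [3, 3, 5, 6, 7, 6, 2, 4]
i=5: 6<7, buf[5] = 7+1 = 8 → [3, 3, 5, 6, 7, 8, 2, 4]
i=6: 2<8, buf[6] = 8+1 = 9 → [3, 3, 5, 6, 7, 8, 9, 4]
i=7: 4<9, buf[7] = 9+1 = 10 → [3, 3, 5, 6, 7, 8, 9, 10]

[3, 3, 5, 6, 7, 8, 9, 10]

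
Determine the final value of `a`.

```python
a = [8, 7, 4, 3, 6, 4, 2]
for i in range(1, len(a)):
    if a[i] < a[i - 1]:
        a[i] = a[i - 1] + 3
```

[8, 11, 14, 17, 20, 23, 26]

i=1: 7<8, a[1] = 8+3 = 11 → [8, 11, 4, 3, 6, 4, 2]
i=2: 4<11, a[2] = 11+3 = 14 → [8, 11, 14, 3, 6, 4, 2]
i=3: 3<14, a[3] = 14+3 = 17 → [8, 11, 14, 17, 6, 4, 2]
i=4: 6<17, a[4] = 17+3 = 20 → [8, 11, 14, 17, 20, 4, 2]
i=5: 4<20, a[5] = 20+3 = 23 → [8, 11, 14, 17, 20, 23, 2]
i=6: 2<23, a[6] = 23+3 = 26 → [8, 11, 14, 17, 20, 23, 26]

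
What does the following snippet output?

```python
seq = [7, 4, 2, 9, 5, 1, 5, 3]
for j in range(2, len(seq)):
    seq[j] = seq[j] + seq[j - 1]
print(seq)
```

[7, 4, 6, 15, 20, 21, 26, 29]

j=2: seq[2] = 2+4 = 6 → [7, 4, 6, 9, 5, 1, 5, 3]
j=3: seq[3] = 9+6 = 15 → [7, 4, 6, 15, 5, 1, 5, 3]
j=4: seq[4] = 5+15 = 20 → [7, 4, 6, 15, 20, 1, 5, 3]
j=5: seq[5] = 1+20 = 21 → [7, 4, 6, 15, 20, 21, 5, 3]
j=6: seq[6] = 5+21 = 26 → [7, 4, 6, 15, 20, 21, 26, 3]
j=7: seq[7] = 3+26 = 29 → [7, 4, 6, 15, 20, 21, 26, 29]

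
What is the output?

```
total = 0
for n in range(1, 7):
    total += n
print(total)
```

21

n=1: total = 0+1 = 1
n=2: total = 1+2 = 3
n=3: total = 3+3 = 6
n=4: total = 6+4 = 10
n=5: total = 10+5 = 15
n=6: total = 15+6 = 21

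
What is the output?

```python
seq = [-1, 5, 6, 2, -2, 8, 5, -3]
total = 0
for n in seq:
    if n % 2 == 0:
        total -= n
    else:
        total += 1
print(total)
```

n=-1: not even, total = 0+1 = 1
n=5: not even, total = 1+1 = 2
n=6: even, total = 2-6 = -4
n=2: even, total = (-4)-2 = -6
n=-2: even, total = (-6)-(-2) = -4
n=8: even, total = (-4)-8 = -12
n=5: not even, total = (-12)+1 = -11
n=-3: not even, total = (-11)+1 = -10

-10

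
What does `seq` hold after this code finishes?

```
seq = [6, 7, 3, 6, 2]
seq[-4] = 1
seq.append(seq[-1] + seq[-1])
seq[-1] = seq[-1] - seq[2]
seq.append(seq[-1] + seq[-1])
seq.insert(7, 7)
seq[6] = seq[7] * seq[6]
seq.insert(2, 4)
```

seq[-4] = 1 → [6, 1, 3, 6, 2]
append seq[-1]+seq[-1] = 2+2 = 4 → [6, 1, 3, 6, 2, 4]
seq[-1] = seq[-1]-seq[2] = 4-3 = 1 → [6, 1, 3, 6, 2, 1]
append seq[-1]+seq[-1] = 1+1 = 2 → [6, 1, 3, 6, 2, 1, 2]
insert 7 at 7 → [6, 1, 3, 6, 2, 1, 2, 7]
seq[6] = seq[7]*seq[6] = 7*2 = 14 → [6, 1, 3, 6, 2, 1, 14, 7]
insert 4 at 2 → [6, 1, 4, 3, 6, 2, 1, 14, 7]

[6, 1, 4, 3, 6, 2, 1, 14, 7]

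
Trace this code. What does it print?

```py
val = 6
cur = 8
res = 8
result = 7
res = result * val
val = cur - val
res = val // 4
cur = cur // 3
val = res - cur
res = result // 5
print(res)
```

1

res = 7*6 = 42
val = 8-6 = 2
res = 2//4 = 0
cur = 8//3 = 2
val = 0-2 = -2
res = 7//5 = 1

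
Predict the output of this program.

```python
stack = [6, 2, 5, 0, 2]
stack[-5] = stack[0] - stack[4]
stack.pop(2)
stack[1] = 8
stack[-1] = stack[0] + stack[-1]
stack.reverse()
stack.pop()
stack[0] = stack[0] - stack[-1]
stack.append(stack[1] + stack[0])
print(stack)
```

stack[-5] = stack[0]-stack[4] = 6-2 = 4 → [4, 2, 5, 0, 2]
pop(2) removes 5 → [4, 2, 0, 2]
stack[1] = 8 → [4, 8, 0, 2]
stack[-1] = stack[0]+stack[-1] = 4+2 = 6 → [4, 8, 0, 6]
reverse → [6, 0, 8, 4]
pop() removes 4 → [6, 0, 8]
stack[0] = stack[0]-stack[-1] = 6-8 = -2 → [-2, 0, 8]
append stack[1]+stack[0] = 0+(-2) = -2 → [-2, 0, 8, -2]

[-2, 0, 8, -2]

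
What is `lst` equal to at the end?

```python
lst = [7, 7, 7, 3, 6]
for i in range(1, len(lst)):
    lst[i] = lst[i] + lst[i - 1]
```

i=1: lst[1] = 7+7 = 14 → [7, 14, 7, 3, 6]
i=2: lst[2] = 7+14 = 21 → [7, 14, 21, 3, 6]
i=3: lst[3] = 3+21 = 24 → [7, 14, 21, 24, 6]
i=4: lst[4] = 6+24 = 30 → [7, 14, 21, 24, 30]

[7, 14, 21, 24, 30]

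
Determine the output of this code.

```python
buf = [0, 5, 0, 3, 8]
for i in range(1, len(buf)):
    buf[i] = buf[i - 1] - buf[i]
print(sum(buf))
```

-34

i=1: buf[1] = 0-5 = -5 → [0, -5, 0, 3, 8]
i=2: buf[2] = (-5)-0 = -5 → [0, -5, -5, 3, 8]
i=3: buf[3] = (-5)-3 = -8 → [0, -5, -5, -8, 8]
i=4: buf[4] = (-8)-8 = -16 → [0, -5, -5, -8, -16]
sum = -34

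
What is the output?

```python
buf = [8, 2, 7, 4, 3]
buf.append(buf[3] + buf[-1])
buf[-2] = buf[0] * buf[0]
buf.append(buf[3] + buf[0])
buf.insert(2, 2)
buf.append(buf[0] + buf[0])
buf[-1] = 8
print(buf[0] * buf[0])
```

64

append buf[3]+buf[-1] = 4+3 = 7 → [8, 2, 7, 4, 3, 7]
buf[-2] = buf[0]*buf[0] = 8*8 = 64 → [8, 2, 7, 4, 64, 7]
append buf[3]+buf[0] = 4+8 = 12 → [8, 2, 7, 4, 64, 7, 12]
insert 2 at 2 → [8, 2, 2, 7, 4, 64, 7, 12]
append buf[0]+buf[0] = 8+8 = 16 → [8, 2, 2, 7, 4, 64, 7, 12, 16]
buf[-1] = 8 → [8, 2, 2, 7, 4, 64, 7, 12, 8]
buf[0]*buf[0] = 8*8 = 64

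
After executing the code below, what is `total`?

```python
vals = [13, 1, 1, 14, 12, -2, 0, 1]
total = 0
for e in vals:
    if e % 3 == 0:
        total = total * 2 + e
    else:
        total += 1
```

43

e=13: not %3==0, total = 0+1 = 1
e=1: not %3==0, total = 1+1 = 2
e=1: not %3==0, total = 2+1 = 3
e=14: not %3==0, total = 3+1 = 4
e=12: %3==0, total = 4*2+12 = 20
e=-2: not %3==0, total = 20+1 = 21
e=0: %3==0, total = 21*2+0 = 42
e=1: not %3==0, total = 42+1 = 43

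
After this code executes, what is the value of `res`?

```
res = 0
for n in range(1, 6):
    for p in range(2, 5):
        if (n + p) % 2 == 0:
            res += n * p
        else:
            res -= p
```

39

n=1,p=2: odd sum, res = 0-2 = -2
n=1,p=3: even sum, res = (-2)+3 = 1
n=1,p=4: odd sum, res = 1-4 = -3
n=2,p=2: even sum, res = (-3)+4 = 1
n=2,p=3: odd sum, res = 1-3 = -2
n=2,p=4: even sum, res = (-2)+8 = 6
n=3,p=2: odd sum, res = 6-2 = 4
n=3,p=3: even sum, res = 4+9 = 13
n=3,p=4: odd sum, res = 13-4 = 9
n=4,p=2: even sum, res = 9+8 = 17
n=4,p=3: odd sum, res = 17-3 = 14
n=4,p=4: even sum, res = 14+16 = 30
n=5,p=2: odd sum, res = 30-2 = 28
n=5,p=3: even sum, res = 28+15 = 43
n=5,p=4: odd sum, res = 43-4 = 39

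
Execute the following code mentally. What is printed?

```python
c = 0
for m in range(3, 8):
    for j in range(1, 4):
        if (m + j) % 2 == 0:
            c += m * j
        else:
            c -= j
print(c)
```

66

m=3,j=1: even sum, c = 0+3 = 3
m=3,j=2: odd sum, c = 3-2 = 1
m=3,j=3: even sum, c = 1+9 = 10
m=4,j=1: odd sum, c = 10-1 = 9
m=4,j=2: even sum, c = 9+8 = 17
m=4,j=3: odd sum, c = 17-3 = 14
m=5,j=1: even sum, c = 14+5 = 19
m=5,j=2: odd sum, c = 19-2 = 17
m=5,j=3: even sum, c = 17+15 = 32
m=6,j=1: odd sum, c = 32-1 = 31
m=6,j=2: even sum, c = 31+12 = 43
m=6,j=3: odd sum, c = 43-3 = 40
m=7,j=1: even sum, c = 40+7 = 47
m=7,j=2: odd sum, c = 47-2 = 45
m=7,j=3: even sum, c = 45+21 = 66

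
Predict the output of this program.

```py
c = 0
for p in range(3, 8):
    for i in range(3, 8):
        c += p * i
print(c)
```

p=3,i=3: c = 0+9 = 9
p=3,i=4: c = 9+12 = 21
p=3,i=5: c = 21+15 = 36
p=3,i=6: c = 36+18 = 54
p=3,i=7: c = 54+21 = 75
p=4,i=3: c = 75+12 = 87
p=4,i=4: c = 87+16 = 103
p=4,i=5: c = 103+20 = 123
p=4,i=6: c = 123+24 = 147
p=4,i=7: c = 147+28 = 175
p=5,i=3: c = 175+15 = 190
p=5,i=4: c = 190+20 = 210
p=5,i=5: c = 210+25 = 235
p=5,i=6: c = 235+30 = 265
p=5,i=7: c = 265+35 = 300
p=6,i=3: c = 300+18 = 318
p=6,i=4: c = 318+24 = 342
p=6,i=5: c = 342+30 = 372
p=6,i=6: c = 372+36 = 408
p=6,i=7: c = 408+42 = 450
p=7,i=3: c = 450+21 = 471
p=7,i=4: c = 471+28 = 499
p=7,i=5: c = 499+35 = 534
p=7,i=6: c = 534+42 = 576
p=7,i=7: c = 576+49 = 625

625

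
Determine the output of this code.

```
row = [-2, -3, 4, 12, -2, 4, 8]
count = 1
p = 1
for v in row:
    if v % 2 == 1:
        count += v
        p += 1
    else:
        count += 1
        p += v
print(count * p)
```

v=-2: not odd, count = 1+1 = 2; p=-1
v=-3: odd, count = 2+(-3) = -1; p=0
v=4: not odd, count = (-1)+1 = 0; p=4
v=12: not odd, count = 0+1 = 1; p=16
v=-2: not odd, count = 1+1 = 2; p=14
v=4: not odd, count = 2+1 = 3; p=18
v=8: not odd, count = 3+1 = 4; p=26
count*p = 4*26 = 104

104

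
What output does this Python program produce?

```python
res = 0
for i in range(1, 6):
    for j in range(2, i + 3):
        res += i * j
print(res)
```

i=1,j=2: res = 0+2 = 2
i=1,j=3: res = 2+3 = 5
i=2,j=2: res = 5+4 = 9
i=2,j=3: res = 9+6 = 15
i=2,j=4: res = 15+8 = 23
i=3,j=2: res = 23+6 = 29
i=3,j=3: res = 29+9 = 38
i=3,j=4: res = 38+12 = 50
i=3,j=5: res = 50+15 = 65
i=4,j=2: res = 65+8 = 73
i=4,j=3: res = 73+12 = 85
i=4,j=4: res = 85+16 = 101
i=4,j=5: res = 101+20 = 121
i=4,j=6: res = 121+24 = 145
i=5,j=2: res = 145+10 = 155
i=5,j=3: res = 155+15 = 170
i=5,j=4: res = 170+20 = 190
i=5,j=5: res = 190+25 = 215
i=5,j=6: res = 215+30 = 245
i=5,j=7: res = 245+35 = 280

280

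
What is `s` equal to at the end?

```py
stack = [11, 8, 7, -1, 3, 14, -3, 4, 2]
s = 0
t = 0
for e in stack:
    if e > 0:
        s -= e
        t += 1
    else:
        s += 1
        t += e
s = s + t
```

e=11: >0, s = 0-11 = -11; t=1
e=8: >0, s = (-11)-8 = -19; t=2
e=7: >0, s = (-19)-7 = -26; t=3
e=-1: not >0, s = (-26)+1 = -25; t=2
e=3: >0, s = (-25)-3 = -28; t=3
e=14: >0, s = (-28)-14 = -42; t=4
e=-3: not >0, s = (-42)+1 = -41; t=1
e=4: >0, s = (-41)-4 = -45; t=2
e=2: >0, s = (-45)-2 = -47; t=3
s+t = (-47)+3 = -44

-44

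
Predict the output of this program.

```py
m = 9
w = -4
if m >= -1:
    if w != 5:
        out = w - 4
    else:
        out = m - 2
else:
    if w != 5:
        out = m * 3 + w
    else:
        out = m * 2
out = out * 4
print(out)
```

m=9, w=-4
m >= -1 is True; w != 5 is True
→ out = w - 4 = -8
out = (-8)*4 = -32

-32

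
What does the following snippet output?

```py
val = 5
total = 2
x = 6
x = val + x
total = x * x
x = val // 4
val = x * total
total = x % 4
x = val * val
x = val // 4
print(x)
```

30

x = 5+6 = 11
total = 11*11 = 121
x = 5//4 = 1
val = 1*121 = 121
total = 1%4 = 1
x = 121*121 = 14641
x = 121//4 = 30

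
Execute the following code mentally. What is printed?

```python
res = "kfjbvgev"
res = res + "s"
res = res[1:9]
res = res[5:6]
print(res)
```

e

+ 's' → 'kfjbvgevs'
slice [1:9] → 'fjbvgevs'
slice [5:6] → 'e'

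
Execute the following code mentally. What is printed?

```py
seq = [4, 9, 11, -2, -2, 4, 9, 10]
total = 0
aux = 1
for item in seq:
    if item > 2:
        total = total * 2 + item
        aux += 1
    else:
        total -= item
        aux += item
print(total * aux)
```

item=4: >2, total = 0*2+4 = 4; aux=2
item=9: >2, total = 4*2+9 = 17; aux=3
item=11: >2, total = 17*2+11 = 45; aux=4
item=-2: not >2, total = 45-(-2) = 47; aux=2
item=-2: not >2, total = 47-(-2) = 49; aux=0
item=4: >2, total = 49*2+4 = 102; aux=1
item=9: >2, total = 102*2+9 = 213; aux=2
item=10: >2, total = 213*2+10 = 436; aux=3
total*aux = 436*3 = 1308

1308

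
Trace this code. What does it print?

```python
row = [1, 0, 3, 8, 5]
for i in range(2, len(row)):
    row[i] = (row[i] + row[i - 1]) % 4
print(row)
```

i=2: row[2] = (3+0)%4 = 3 → [1, 0, 3, 8, 5]
i=3: row[3] = (8+3)%4 = 3 → [1, 0, 3, 3, 5]
i=4: row[4] = (5+3)%4 = 0 → [1, 0, 3, 3, 0]

[1, 0, 3, 3, 0]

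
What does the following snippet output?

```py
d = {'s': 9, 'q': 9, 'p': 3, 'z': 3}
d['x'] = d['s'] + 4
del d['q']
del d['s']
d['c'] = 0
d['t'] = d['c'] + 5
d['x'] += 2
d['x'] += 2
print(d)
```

{'p': 3, 'z': 3, 'x': 17, 'c': 0, 't': 5}

d['x'] = d['s']+4 = 13 → {'s': 9, 'q': 9, 'p': 3, 'z': 3, 'x': 13}
del 'q' → {'s': 9, 'p': 3, 'z': 3, 'x': 13}
del 's' → {'p': 3, 'z': 3, 'x': 13}
d['c'] = 0 → {'p': 3, 'z': 3, 'x': 13, 'c': 0}
d['t'] = d['c']+5 = 5 → {'p': 3, 'z': 3, 'x': 13, 'c': 0, 't': 5}
d['x'] = 13+2 = 15 → {'p': 3, 'z': 3, 'x': 15, 'c': 0, 't': 5}
d['x'] = 15+2 = 17 → {'p': 3, 'z': 3, 'x': 17, 'c': 0, 't': 5}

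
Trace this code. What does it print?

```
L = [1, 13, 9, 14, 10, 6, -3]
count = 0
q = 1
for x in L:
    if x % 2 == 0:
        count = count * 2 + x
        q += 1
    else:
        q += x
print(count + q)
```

x=1: not even; q=2
x=13: not even; q=15
x=9: not even; q=24
x=14: even, count = 0*2+14 = 14; q=25
x=10: even, count = 14*2+10 = 38; q=26
x=6: even, count = 38*2+6 = 82; q=27
x=-3: not even; q=24
count+q = 82+24 = 106

106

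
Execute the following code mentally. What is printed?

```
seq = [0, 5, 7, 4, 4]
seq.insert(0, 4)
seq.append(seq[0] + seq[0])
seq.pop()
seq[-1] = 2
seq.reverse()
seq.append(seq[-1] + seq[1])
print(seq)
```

[2, 4, 7, 5, 0, 4, 8]

insert 4 at 0 → [4, 0, 5, 7, 4, 4]
append seq[0]+seq[0] = 4+4 = 8 → [4, 0, 5, 7, 4, 4, 8]
pop() removes 8 → [4, 0, 5, 7, 4, 4]
seq[-1] = 2 → [4, 0, 5, 7, 4, 2]
reverse → [2, 4, 7, 5, 0, 4]
append seq[-1]+seq[1] = 4+4 = 8 → [2, 4, 7, 5, 0, 4, 8]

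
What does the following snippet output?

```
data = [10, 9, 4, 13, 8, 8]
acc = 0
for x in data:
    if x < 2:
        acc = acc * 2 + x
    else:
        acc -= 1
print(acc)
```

x=10: not <2, acc = 0-1 = -1
x=9: not <2, acc = (-1)-1 = -2
x=4: not <2, acc = (-2)-1 = -3
x=13: not <2, acc = (-3)-1 = -4
x=8: not <2, acc = (-4)-1 = -5
x=8: not <2, acc = (-5)-1 = -6

-6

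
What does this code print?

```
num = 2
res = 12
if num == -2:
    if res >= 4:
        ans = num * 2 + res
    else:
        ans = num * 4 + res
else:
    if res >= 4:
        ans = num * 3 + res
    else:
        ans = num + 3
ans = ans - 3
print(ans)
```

num=2, res=12
num == -2 is False; res >= 4 is True
→ ans = num * 3 + res = 18
ans = 18-3 = 15

15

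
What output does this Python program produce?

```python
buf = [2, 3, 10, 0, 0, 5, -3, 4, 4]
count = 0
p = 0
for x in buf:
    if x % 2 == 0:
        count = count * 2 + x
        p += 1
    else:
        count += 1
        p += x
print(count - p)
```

x=2: even, count = 0*2+2 = 2; p=1
x=3: not even, count = 2+1 = 3; p=4
x=10: even, count = 3*2+10 = 16; p=5
x=0: even, count = 16*2+0 = 32; p=6
x=0: even, count = 32*2+0 = 64; p=7
x=5: not even, count = 64+1 = 65; p=12
x=-3: not even, count = 65+1 = 66; p=9
x=4: even, count = 66*2+4 = 136; p=10
x=4: even, count = 136*2+4 = 276; p=11
count-p = 276-11 = 265

265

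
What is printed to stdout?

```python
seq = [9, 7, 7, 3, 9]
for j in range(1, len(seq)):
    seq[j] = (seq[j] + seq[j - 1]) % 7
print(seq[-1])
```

0

j=1: seq[1] = (7+9)%7 = 2 → [9, 2, 7, 3, 9]
j=2: seq[2] = (7+2)%7 = 2 → [9, 2, 2, 3, 9]
j=3: seq[3] = (3+2)%7 = 5 → [9, 2, 2, 5, 9]
j=4: seq[4] = (9+5)%7 = 0 → [9, 2, 2, 5, 0]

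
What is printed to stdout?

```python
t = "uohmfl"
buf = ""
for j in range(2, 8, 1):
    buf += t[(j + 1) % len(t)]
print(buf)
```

mfluoh

j=2: add t[3]='m' → 'm'
j=3: add t[4]='f' → 'mf'
j=4: add t[5]='l' → 'mfl'
j=5: add t[0]='u' → 'mflu'
j=6: add t[1]='o' → 'mfluo'
j=7: add t[2]='h' → 'mfluoh'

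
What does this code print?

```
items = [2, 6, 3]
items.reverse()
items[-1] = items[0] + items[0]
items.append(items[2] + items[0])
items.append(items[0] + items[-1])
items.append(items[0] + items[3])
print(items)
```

reverse → [3, 6, 2]
items[-1] = items[0]+items[0] = 3+3 = 6 → [3, 6, 6]
append items[2]+items[0] = 6+3 = 9 → [3, 6, 6, 9]
append items[0]+items[-1] = 3+9 = 12 → [3, 6, 6, 9, 12]
append items[0]+items[3] = 3+9 = 12 → [3, 6, 6, 9, 12, 12]

[3, 6, 6, 9, 12, 12]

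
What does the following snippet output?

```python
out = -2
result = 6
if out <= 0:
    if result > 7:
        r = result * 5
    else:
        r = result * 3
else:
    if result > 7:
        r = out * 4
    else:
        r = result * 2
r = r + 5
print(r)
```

23

out=-2, result=6
out <= 0 is True; result > 7 is False
→ r = result * 3 = 18
r = 18+5 = 23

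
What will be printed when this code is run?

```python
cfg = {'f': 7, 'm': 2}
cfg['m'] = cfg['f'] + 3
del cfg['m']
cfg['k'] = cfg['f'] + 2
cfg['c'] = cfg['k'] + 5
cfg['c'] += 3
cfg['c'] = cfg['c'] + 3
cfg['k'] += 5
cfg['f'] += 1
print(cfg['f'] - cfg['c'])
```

cfg['m'] = cfg['f']+3 = 10 → {'f': 7, 'm': 10}
del 'm' → {'f': 7}
cfg['k'] = cfg['f']+2 = 9 → {'f': 7, 'k': 9}
cfg['c'] = cfg['k']+5 = 14 → {'f': 7, 'k': 9, 'c': 14}
cfg['c'] = 14+3 = 17 → {'f': 7, 'k': 9, 'c': 17}
cfg['c'] = cfg['c']+3 = 20 → {'f': 7, 'k': 9, 'c': 20}
cfg['k'] = 9+5 = 14 → {'f': 7, 'k': 14, 'c': 20}
cfg['f'] = 7+1 = 8 → {'f': 8, 'k': 14, 'c': 20}
cfg['f']-cfg['c'] = 8-20 = -12

-12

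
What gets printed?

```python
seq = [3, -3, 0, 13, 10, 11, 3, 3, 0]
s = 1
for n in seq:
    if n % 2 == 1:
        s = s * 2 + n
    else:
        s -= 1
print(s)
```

244

n=3: odd, s = 1*2+3 = 5
n=-3: odd, s = 5*2+(-3) = 7
n=0: not odd, s = 7-1 = 6
n=13: odd, s = 6*2+13 = 25
n=10: not odd, s = 25-1 = 24
n=11: odd, s = 24*2+11 = 59
n=3: odd, s = 59*2+3 = 121
n=3: odd, s = 121*2+3 = 245
n=0: not odd, s = 245-1 = 244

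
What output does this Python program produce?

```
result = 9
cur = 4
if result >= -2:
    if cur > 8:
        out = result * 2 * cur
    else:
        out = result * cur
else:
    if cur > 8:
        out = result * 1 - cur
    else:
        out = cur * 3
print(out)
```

result=9, cur=4
result >= -2 is True; cur > 8 is False
→ out = result * cur = 36

36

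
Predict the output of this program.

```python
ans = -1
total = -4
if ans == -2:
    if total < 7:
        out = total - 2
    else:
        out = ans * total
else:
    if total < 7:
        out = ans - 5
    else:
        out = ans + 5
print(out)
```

-6

ans=-1, total=-4
ans == -2 is False; total < 7 is True
→ out = ans - 5 = -6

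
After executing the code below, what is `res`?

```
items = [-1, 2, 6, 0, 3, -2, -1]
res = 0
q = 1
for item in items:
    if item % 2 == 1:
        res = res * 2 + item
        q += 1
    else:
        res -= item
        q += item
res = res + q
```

item=-1: odd, res = 0*2+(-1) = -1; q=2
item=2: not odd, res = (-1)-2 = -3; q=4
item=6: not odd, res = (-3)-6 = -9; q=10
item=0: not odd, res = (-9)-0 = -9; q=10
item=3: odd, res = (-9)*2+3 = -15; q=11
item=-2: not odd, res = (-15)-(-2) = -13; q=9
item=-1: odd, res = (-13)*2+(-1) = -27; q=10
res+q = (-27)+10 = -17

-17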